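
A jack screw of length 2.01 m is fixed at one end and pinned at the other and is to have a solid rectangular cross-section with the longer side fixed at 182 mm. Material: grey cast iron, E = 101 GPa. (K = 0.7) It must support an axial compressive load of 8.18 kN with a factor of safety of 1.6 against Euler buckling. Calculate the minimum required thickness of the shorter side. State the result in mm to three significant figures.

Required P_cr = n·P = 1.6 × 8.18 = 13.09 kN
L_e = K·L = 0.7 × 2.01 = 1.407 m
Required I = P_cr·L_e²/(π²E) = 1.309×10^4 × 1.407² / (π² × 1.01×10^11) = 2.599×10^-8 m⁴
I_req = 2.599×10^4 mm⁴
Rectangle, weak axis: I_min = h·b³/12 with h = 182 mm fixed  ⇒  b = (12I/h)^(1/3) = 12.0 mm

b ≈ 12.0 mm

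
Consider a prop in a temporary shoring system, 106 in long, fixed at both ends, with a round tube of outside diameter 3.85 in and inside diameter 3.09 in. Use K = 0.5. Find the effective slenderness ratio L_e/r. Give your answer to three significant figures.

d_o = 3.85 in, d_i = 3.09 in
I = π(d_o⁴ − d_i⁴)/64 = π(3.85⁴ − 3.090⁴)/64 = 6.310 in⁴
A = 4.143 in²;  r_min = √(I/A) = √(6.310/4.143) = 1.234 in
L_e = K·L = 0.5 × 106 = 53.00 in
λ = L_e / r_min = 53.000 / 1.234 = 42.9

λ ≈ 42.9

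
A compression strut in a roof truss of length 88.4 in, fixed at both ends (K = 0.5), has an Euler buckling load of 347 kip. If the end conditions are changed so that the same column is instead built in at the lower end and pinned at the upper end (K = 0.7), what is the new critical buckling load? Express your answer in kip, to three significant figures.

P_cr ≈ 177 kip

P_cr ∝ 1/K², so P_cr,new = P_cr,old × (K_old/K_new)² = 347 × (0.5/0.7)²
= 347 × 0.5102 = 177 kip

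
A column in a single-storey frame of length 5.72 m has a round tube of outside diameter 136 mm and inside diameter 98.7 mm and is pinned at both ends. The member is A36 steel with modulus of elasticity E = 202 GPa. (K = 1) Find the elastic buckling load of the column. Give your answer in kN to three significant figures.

d_o = 136 mm, d_i = 98.7 mm
I = π(d_o⁴ − d_i⁴)/64 = π(136⁴ − 98.70⁴)/64 = 1.213×10^7 mm⁴
I = 1.213×10^7 mm⁴ = 1.213×10^-5 m⁴
Effective length L_e = K·L = 1 × 5.72 = 5.720 m
P_cr = π²EI / L_e² = π² × 202×10⁹ × 1.213×10^-5 / 5.720² = 7.394×10^5 N

P_cr ≈ 739 kN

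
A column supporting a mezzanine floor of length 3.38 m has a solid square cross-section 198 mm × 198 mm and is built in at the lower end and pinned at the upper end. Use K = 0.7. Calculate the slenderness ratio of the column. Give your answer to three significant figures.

λ ≈ 41.4

For a square r = a/√12 = 198/√12 = 57.16 mm
L_e = K·L = 0.7 × 3.38 m = 2.366 m = 2366.0 mm
λ = L_e / r_min = 2366.0 / 57.16 = 41.4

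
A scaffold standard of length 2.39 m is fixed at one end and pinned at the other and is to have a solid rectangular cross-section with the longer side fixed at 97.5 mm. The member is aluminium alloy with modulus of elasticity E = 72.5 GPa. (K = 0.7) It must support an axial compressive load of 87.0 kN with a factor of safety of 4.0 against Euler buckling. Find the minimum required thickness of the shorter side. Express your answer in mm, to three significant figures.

b ≈ 55.1 mm

Required P_cr = n·P = 4.0 × 87.0 = 348.0 kN
L_e = K·L = 0.7 × 2.39 = 1.673 m
Required I = P_cr·L_e²/(π²E) = 3.480×10^5 × 1.673² / (π² × 7.25×10^10) = 1.361×10^-6 m⁴
I_req = 1.361×10^6 mm⁴
Rectangle, weak axis: I_min = h·b³/12 with h = 97.5 mm fixed  ⇒  b = (12I/h)^(1/3) = 55.1 mm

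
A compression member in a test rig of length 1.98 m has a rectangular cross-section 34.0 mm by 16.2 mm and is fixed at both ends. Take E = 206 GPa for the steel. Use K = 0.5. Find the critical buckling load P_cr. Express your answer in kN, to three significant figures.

P_cr ≈ 25.0 kN

Buckling occurs about the weak axis: I_min = h·b³/12 with b = 16.2 mm (the shorter side).
I_min = 34.0×16.2³/12 = 1.205×10^4 mm⁴
I = 1.205×10^4 mm⁴ = 1.205×10^-8 m⁴
Effective length L_e = K·L = 0.5 × 1.98 = 0.9900 m
P_cr = π²EI / L_e² = π² × 206×10⁹ × 1.205×10^-8 / 0.9900² = 2.499×10^4 N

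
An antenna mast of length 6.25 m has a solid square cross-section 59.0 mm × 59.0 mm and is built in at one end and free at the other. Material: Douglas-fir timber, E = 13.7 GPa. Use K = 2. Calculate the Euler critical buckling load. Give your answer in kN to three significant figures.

I = a⁴/12 = 59.0⁴/12 = 1.010×10^6 mm⁴
I = 1.010×10^6 mm⁴ = 1.010×10^-6 m⁴
Effective length L_e = K·L = 2 × 6.25 = 12.50 m
P_cr = π²EI / L_e² = π² × 13.7×10⁹ × 1.010×10^-6 / 12.50² = 873.8 N

P_cr ≈ 0.874 kN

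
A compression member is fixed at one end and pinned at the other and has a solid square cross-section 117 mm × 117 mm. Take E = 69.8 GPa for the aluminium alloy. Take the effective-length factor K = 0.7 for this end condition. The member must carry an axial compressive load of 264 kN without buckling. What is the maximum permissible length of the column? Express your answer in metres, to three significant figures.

I = a⁴/12 = 117⁴/12 = 1.562×10^7 mm⁴
I = 1.562×10^-5 m⁴
At the buckling limit P_cr = P = 2.640×10^5 N
From P_cr = π²EI/(K·L)²:  L = (1/K)·√(π²EI/P_cr) = (1/0.7)·√(π²×6.98×10^10×1.562×10^-5/2.640×10^5)
L = 9.12 m

L_max ≈ 9.12 m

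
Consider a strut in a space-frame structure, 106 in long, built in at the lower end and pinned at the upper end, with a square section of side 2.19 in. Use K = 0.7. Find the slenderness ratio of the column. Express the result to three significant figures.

λ ≈ 117

For a square r = a/√12 = 2.19/√12 = 0.6322 in
L_e = K·L = 0.7 × 106 = 74.20 in
λ = L_e / r_min = 74.200 / 0.6322 = 117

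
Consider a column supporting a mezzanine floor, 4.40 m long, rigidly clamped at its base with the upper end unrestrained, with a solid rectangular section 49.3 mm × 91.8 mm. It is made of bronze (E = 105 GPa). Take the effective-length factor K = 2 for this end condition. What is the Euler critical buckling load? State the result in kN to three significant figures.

P_cr ≈ 12.3 kN

Buckling occurs about the weak axis: I_min = h·b³/12 with b = 49.3 mm (the shorter side).
I_min = 91.8×49.3³/12 = 9.166×10^5 mm⁴
I = 9.166×10^5 mm⁴ = 9.166×10^-7 m⁴
Effective length L_e = K·L = 2 × 4.40 = 8.800 m
P_cr = π²EI / L_e² = π² × 105×10⁹ × 9.166×10^-7 / 8.800² = 1.227×10^4 N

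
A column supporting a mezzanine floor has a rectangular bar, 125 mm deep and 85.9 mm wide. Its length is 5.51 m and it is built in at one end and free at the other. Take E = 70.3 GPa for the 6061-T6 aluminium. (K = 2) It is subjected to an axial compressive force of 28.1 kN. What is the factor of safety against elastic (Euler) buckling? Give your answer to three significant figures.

Buckling occurs about the weak axis: I_min = h·b³/12 with b = 85.9 mm (the shorter side).
I_min = 125×85.9³/12 = 6.602×10^6 mm⁴
I = 6.602×10^6 mm⁴ = 6.602×10^-6 m⁴
Effective length L_e = K·L = 2 × 5.51 = 11.02 m
P_cr = π²EI / L_e² = π² × 70.3×10⁹ × 6.602×10^-6 / 11.02² = 3.772×10^4 N
Factor of safety n = P_cr / P = 37.722 / 28.1 = 1.34

n ≈ 1.34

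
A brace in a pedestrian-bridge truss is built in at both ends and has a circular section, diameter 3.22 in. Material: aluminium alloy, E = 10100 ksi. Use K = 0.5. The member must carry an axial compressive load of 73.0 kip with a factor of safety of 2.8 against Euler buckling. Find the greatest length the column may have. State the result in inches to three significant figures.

L_max ≈ 101 in

I = πd⁴/64 = π×3.22⁴/64 = 5.277 in⁴
Required critical load P_cr = n·P = 2.8 × 73.0 = 204.4 kip = 2.044×10^5 lb
From P_cr = π²EI/(K·L)²:  L = (1/K)·√(π²EI/P_cr) = (1/0.5)·√(π²×1.01×10^7×5.277/2.044×10^5)
L = 101 in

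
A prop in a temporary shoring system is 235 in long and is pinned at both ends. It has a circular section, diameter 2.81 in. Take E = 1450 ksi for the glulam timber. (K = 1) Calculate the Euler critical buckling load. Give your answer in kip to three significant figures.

P_cr ≈ 0.793 kip

I = πd⁴/64 = π×2.81⁴/64 = 3.061 in⁴
Effective length L_e = K·L = 1 × 235 = 235.0 in
P_cr = π²EI / L_e² = π² × 1450×10³ × 3.061 / 235.0² = 793.1 lb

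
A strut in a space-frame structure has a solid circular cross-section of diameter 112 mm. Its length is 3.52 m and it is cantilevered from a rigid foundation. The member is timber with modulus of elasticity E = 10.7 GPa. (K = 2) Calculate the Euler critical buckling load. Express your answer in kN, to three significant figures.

I = πd⁴/64 = π×112⁴/64 = 7.724×10^6 mm⁴
I = 7.724×10^6 mm⁴ = 7.724×10^-6 m⁴
Effective length L_e = K·L = 2 × 3.52 = 7.040 m
P_cr = π²EI / L_e² = π² × 10.7×10⁹ × 7.724×10^-6 / 7.040² = 1.646×10^4 N

P_cr ≈ 16.5 kN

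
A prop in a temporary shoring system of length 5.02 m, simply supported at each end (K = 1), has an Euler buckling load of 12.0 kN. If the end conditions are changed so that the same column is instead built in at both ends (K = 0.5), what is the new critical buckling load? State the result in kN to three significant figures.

P_cr ∝ 1/K², so P_cr,new = P_cr,old × (K_old/K_new)² = 12.0 × (1/0.5)²
= 12.0 × 4.000 = 48.0 kN

P_cr ≈ 48.0 kN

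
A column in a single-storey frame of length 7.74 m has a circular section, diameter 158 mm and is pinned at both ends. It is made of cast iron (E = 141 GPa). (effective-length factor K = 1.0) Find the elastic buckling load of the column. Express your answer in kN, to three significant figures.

I = πd⁴/64 = π×158⁴/64 = 3.059×10^7 mm⁴
I = 3.059×10^7 mm⁴ = 3.059×10^-5 m⁴
Effective length L_e = K·L = 1 × 7.74 = 7.740 m
P_cr = π²EI / L_e² = π² × 141×10⁹ × 3.059×10^-5 / 7.740² = 7.106×10^5 N

P_cr ≈ 711 kN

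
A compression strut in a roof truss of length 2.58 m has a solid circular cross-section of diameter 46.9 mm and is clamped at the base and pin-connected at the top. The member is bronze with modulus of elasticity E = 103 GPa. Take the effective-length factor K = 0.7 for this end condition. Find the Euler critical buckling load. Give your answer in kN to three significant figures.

P_cr ≈ 74.0 kN

I = πd⁴/64 = π×46.9⁴/64 = 2.375×10^5 mm⁴
I = 2.375×10^5 mm⁴ = 2.375×10^-7 m⁴
Effective length L_e = K·L = 0.7 × 2.58 = 1.806 m
P_cr = π²EI / L_e² = π² × 103×10⁹ × 2.375×10^-7 / 1.806² = 7.402×10^4 N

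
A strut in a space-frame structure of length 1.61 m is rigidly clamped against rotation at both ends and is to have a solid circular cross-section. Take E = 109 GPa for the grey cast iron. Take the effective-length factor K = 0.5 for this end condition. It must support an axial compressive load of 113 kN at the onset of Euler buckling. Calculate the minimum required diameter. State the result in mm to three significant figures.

d ≈ 34.3 mm

L_e = K·L = 0.5 × 1.61 = 0.8050 m
Required I = P_cr·L_e²/(π²E) = 1.130×10^5 × 0.8050² / (π² × 1.09×10^11) = 6.807×10^-8 m⁴
I_req = 6.807×10^4 mm⁴
Solid circle: I = πd⁴/64  ⇒  d = (64I/π)^(1/4) = (64×6.807×10^4/π)^(1/4) = 34.3 mm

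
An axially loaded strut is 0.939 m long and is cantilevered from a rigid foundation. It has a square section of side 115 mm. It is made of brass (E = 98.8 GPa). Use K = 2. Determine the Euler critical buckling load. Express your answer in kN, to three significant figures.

P_cr ≈ 4030 kN

I = a⁴/12 = 115⁴/12 = 1.458×10^7 mm⁴
I = 1.458×10^7 mm⁴ = 1.458×10^-5 m⁴
Effective length L_e = K·L = 2 × 0.939 = 1.878 m
P_cr = π²EI / L_e² = π² × 98.8×10⁹ × 1.458×10^-5 / 1.878² = 4.030×10^6 N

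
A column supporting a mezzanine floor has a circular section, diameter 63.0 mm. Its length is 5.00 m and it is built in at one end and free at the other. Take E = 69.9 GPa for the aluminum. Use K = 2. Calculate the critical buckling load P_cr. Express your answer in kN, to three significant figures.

I = πd⁴/64 = π×63.0⁴/64 = 7.733×10^5 mm⁴
I = 7.733×10^5 mm⁴ = 7.733×10^-7 m⁴
Effective length L_e = K·L = 2 × 5.00 = 10.00 m
P_cr = π²EI / L_e² = π² × 69.9×10⁹ × 7.733×10^-7 / 10.00² = 5.335×10^3 N

P_cr ≈ 5.33 kN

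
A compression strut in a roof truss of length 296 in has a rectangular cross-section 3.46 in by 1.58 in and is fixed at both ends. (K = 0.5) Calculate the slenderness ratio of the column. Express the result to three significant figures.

λ ≈ 324

Buckling occurs about the weak axis: I_min = h·b³/12 with b = 1.58 in (the shorter side).
I_min = 3.46×1.58³/12 = 1.137 in⁴
A = 5.467 in²;  r_min = √(I/A) = √(1.137/5.467) = 0.4561 in
L_e = K·L = 0.5 × 296 = 148.0 in
λ = L_e / r_min = 148.00 / 0.4561 = 324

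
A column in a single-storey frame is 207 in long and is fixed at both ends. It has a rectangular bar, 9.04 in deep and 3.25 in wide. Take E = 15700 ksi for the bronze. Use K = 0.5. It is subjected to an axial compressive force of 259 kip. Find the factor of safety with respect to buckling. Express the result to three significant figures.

n ≈ 1.44

Buckling occurs about the weak axis: I_min = h·b³/12 with b = 3.25 in (the shorter side).
I_min = 9.04×3.25³/12 = 25.86 in⁴
Effective length L_e = K·L = 0.5 × 207 = 103.5 in
P_cr = π²EI / L_e² = π² × 15700×10³ × 25.86 / 103.5² = 3.741×10^5 lb
Factor of safety n = P_cr / P = 374.07 / 259 = 1.44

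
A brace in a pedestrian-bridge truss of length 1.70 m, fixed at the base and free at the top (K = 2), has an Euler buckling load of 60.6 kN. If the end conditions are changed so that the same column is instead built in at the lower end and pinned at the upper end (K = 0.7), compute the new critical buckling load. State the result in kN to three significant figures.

P_cr ≈ 495 kN

P_cr ∝ 1/K², so P_cr,new = P_cr,old × (K_old/K_new)² = 60.6 × (2/0.7)²
= 60.6 × 8.163 = 495 kN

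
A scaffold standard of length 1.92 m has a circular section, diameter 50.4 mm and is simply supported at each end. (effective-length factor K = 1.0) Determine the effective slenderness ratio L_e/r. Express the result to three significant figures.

I = πd⁴/64 = π×50.4⁴/64 = 3.167×10^5 mm⁴
A = 1.995×10^3 mm²;  r_min = √(I/A) = √(3.167×10^5/1.995×10^3) = 12.60 mm
L_e = K·L = 1 × 1.92 m = 1.920 m = 1920.0 mm
λ = L_e / r_min = 1920.0 / 12.60 = 152

λ ≈ 152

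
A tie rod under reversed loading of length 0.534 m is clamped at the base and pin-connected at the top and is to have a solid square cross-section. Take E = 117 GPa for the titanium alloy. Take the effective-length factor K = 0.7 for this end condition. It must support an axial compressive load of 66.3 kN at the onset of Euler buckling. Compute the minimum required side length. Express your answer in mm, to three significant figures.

L_e = K·L = 0.7 × 0.534 = 0.3738 m
Required I = P_cr·L_e²/(π²E) = 6.630×10^4 × 0.3738² / (π² × 1.17×10^11) = 8.022×10^-9 m⁴
I_req = 8.022×10^3 mm⁴
Solid square: I = a⁴/12  ⇒  a = (12I)^(1/4) = (12×8.022×10^3)^(1/4) = 17.6 mm

a ≈ 17.6 mm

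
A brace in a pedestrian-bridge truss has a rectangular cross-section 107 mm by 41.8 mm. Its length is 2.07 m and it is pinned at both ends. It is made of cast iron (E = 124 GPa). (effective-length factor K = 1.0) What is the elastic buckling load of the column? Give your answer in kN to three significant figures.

Buckling occurs about the weak axis: I_min = h·b³/12 with b = 41.8 mm (the shorter side).
I_min = 107×41.8³/12 = 6.512×10^5 mm⁴
I = 6.512×10^5 mm⁴ = 6.512×10^-7 m⁴
Effective length L_e = K·L = 1 × 2.07 = 2.070 m
P_cr = π²EI / L_e² = π² × 124×10⁹ × 6.512×10^-7 / 2.070² = 1.860×10^5 N

P_cr ≈ 186 kN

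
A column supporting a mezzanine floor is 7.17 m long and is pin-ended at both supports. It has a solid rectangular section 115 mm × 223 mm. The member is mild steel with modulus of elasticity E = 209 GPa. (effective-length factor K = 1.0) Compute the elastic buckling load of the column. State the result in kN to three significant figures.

Buckling occurs about the weak axis: I_min = h·b³/12 with b = 115 mm (the shorter side).
I_min = 223×115³/12 = 2.826×10^7 mm⁴
I = 2.826×10^7 mm⁴ = 2.826×10^-5 m⁴
Effective length L_e = K·L = 1 × 7.17 = 7.170 m
P_cr = π²EI / L_e² = π² × 209×10⁹ × 2.826×10^-5 / 7.170² = 1.134×10^6 N

P_cr ≈ 1130 kN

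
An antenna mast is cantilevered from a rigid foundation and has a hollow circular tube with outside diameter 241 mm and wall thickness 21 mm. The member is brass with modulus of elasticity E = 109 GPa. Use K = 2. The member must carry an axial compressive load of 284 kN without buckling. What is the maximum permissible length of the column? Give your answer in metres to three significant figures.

Inner diameter d_i = 241 − 2×21 = 199.0 mm
I = π(d_o⁴ − d_i⁴)/64 = π(241⁴ − 199.0⁴)/64 = 8.861×10^7 mm⁴
I = 8.861×10^-5 m⁴
At the buckling limit P_cr = P = 2.840×10^5 N
From P_cr = π²EI/(K·L)²:  L = (1/K)·√(π²EI/P_cr) = (1/2)·√(π²×1.09×10^11×8.861×10^-5/2.840×10^5)
L = 9.16 m

L_max ≈ 9.16 m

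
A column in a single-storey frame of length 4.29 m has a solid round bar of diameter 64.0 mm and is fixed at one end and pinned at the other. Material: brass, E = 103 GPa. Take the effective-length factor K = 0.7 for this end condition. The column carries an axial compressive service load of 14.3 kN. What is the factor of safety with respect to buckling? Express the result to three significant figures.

I = πd⁴/64 = π×64.0⁴/64 = 8.235×10^5 mm⁴
I = 8.235×10^5 mm⁴ = 8.235×10^-7 m⁴
Effective length L_e = K·L = 0.7 × 4.29 = 3.003 m
P_cr = π²EI / L_e² = π² × 103×10⁹ × 8.235×10^-7 / 3.003² = 9.284×10^4 N
Factor of safety n = P_cr / P = 92.836 / 14.3 = 6.49

n ≈ 6.49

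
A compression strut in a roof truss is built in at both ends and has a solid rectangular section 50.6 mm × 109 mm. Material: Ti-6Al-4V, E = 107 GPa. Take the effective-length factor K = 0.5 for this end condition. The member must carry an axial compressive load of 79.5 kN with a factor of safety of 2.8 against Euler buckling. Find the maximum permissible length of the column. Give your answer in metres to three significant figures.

Buckling occurs about the weak axis: I_min = h·b³/12 with b = 50.6 mm (the shorter side).
I_min = 109×50.6³/12 = 1.177×10^6 mm⁴
I = 1.177×10^-6 m⁴
Required critical load P_cr = n·P = 2.8 × 79.5 = 222.6 kN = 2.226×10^5 N
From P_cr = π²EI/(K·L)²:  L = (1/K)·√(π²EI/P_cr) = (1/0.5)·√(π²×1.07×10^11×1.177×10^-6/2.226×10^5)
L = 4.73 m

L_max ≈ 4.73 m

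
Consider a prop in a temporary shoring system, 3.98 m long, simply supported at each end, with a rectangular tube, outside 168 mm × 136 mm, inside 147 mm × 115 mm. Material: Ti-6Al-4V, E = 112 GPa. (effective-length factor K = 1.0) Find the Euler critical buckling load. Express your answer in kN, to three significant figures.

P_cr ≈ 1160 kN

Weak-axis I_min = (h_o·b_o³ − h_i·b_i³)/12 with b_o = 136, b_i = 115.0 mm (shorter outer/inner sides).
I_min = (168×136³ − 147.0×115.0³)/12 = 1.659×10^7 mm⁴
I = 1.659×10^7 mm⁴ = 1.659×10^-5 m⁴
Effective length L_e = K·L = 1 × 3.98 = 3.980 m
P_cr = π²EI / L_e² = π² × 112×10⁹ × 1.659×10^-5 / 3.980² = 1.157×10^6 N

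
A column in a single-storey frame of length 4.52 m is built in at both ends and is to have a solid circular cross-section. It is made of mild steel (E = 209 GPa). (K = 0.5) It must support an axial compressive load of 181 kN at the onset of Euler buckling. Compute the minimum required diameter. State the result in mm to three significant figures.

d ≈ 55.0 mm

L_e = K·L = 0.5 × 4.52 = 2.260 m
Required I = P_cr·L_e²/(π²E) = 1.810×10^5 × 2.260² / (π² × 2.09×10^11) = 4.482×10^-7 m⁴
I_req = 4.482×10^5 mm⁴
Solid circle: I = πd⁴/64  ⇒  d = (64I/π)^(1/4) = (64×4.482×10^5/π)^(1/4) = 55.0 mm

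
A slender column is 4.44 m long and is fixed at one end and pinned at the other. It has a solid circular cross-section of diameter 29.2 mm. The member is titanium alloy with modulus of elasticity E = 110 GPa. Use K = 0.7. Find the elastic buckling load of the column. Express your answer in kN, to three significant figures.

I = πd⁴/64 = π×29.2⁴/64 = 3.569×10^4 mm⁴
I = 3.569×10^4 mm⁴ = 3.569×10^-8 m⁴
Effective length L_e = K·L = 0.7 × 4.44 = 3.108 m
P_cr = π²EI / L_e² = π² × 110×10⁹ × 3.569×10^-8 / 3.108² = 4.011×10^3 N

P_cr ≈ 4.01 kN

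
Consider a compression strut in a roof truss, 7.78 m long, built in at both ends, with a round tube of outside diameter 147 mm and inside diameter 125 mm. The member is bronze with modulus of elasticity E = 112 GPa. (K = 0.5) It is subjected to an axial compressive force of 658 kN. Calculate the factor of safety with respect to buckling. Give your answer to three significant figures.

n ≈ 1.21

d_o = 147 mm, d_i = 125 mm
I = π(d_o⁴ − d_i⁴)/64 = π(147⁴ − 125.0⁴)/64 = 1.094×10^7 mm⁴
I = 1.094×10^7 mm⁴ = 1.094×10^-5 m⁴
Effective length L_e = K·L = 0.5 × 7.78 = 3.890 m
P_cr = π²EI / L_e² = π² × 112×10⁹ × 1.094×10^-5 / 3.890² = 7.990×10^5 N
Factor of safety n = P_cr / P = 798.95 / 658 = 1.21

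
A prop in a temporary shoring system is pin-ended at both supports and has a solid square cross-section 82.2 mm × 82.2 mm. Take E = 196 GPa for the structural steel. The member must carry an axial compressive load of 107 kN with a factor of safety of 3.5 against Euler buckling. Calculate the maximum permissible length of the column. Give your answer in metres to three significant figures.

L_max ≈ 4.43 m

I = a⁴/12 = 82.2⁴/12 = 3.805×10^6 mm⁴
I = 3.805×10^-6 m⁴
Required critical load P_cr = n·P = 3.5 × 107 = 374.5 kN = 3.745×10^5 N
From P_cr = π²EI/(K·L)²:  L = (1/K)·√(π²EI/P_cr) = (1/1)·√(π²×1.96×10^11×3.805×10^-6/3.745×10^5)
L = 4.43 m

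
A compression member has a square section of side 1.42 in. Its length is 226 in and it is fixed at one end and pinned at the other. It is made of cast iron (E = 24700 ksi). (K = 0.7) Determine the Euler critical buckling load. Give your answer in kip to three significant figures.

I = a⁴/12 = 1.42⁴/12 = 0.3388 in⁴
Effective length L_e = K·L = 0.7 × 226 = 158.2 in
P_cr = π²EI / L_e² = π² × 24700×10³ × 0.3388 / 158.2² = 3.300×10^3 lb

P_cr ≈ 3.30 kip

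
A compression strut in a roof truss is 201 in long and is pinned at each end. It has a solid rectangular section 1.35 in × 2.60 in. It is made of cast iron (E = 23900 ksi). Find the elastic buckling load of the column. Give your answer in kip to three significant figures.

Buckling occurs about the weak axis: I_min = h·b³/12 with b = 1.35 in (the shorter side).
I_min = 2.60×1.35³/12 = 0.5331 in⁴
Effective length L_e = K·L = 1 × 201 = 201.0 in
P_cr = π²EI / L_e² = π² × 23900×10³ × 0.5331 / 201.0² = 3.112×10^3 lb

P_cr ≈ 3.11 kip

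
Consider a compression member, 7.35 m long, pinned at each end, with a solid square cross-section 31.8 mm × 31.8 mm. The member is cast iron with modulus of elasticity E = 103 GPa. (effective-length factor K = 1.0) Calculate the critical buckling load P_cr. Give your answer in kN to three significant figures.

P_cr ≈ 1.60 kN

I = a⁴/12 = 31.8⁴/12 = 8.522×10^4 mm⁴
I = 8.522×10^4 mm⁴ = 8.522×10^-8 m⁴
Effective length L_e = K·L = 1 × 7.35 = 7.350 m
P_cr = π²EI / L_e² = π² × 103×10⁹ × 8.522×10^-8 / 7.350² = 1.604×10^3 N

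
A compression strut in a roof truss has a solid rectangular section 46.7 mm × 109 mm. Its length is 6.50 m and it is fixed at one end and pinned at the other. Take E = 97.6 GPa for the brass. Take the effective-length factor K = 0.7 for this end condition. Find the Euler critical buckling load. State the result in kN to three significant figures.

P_cr ≈ 43.0 kN

Buckling occurs about the weak axis: I_min = h·b³/12 with b = 46.7 mm (the shorter side).
I_min = 109×46.7³/12 = 9.251×10^5 mm⁴
I = 9.251×10^5 mm⁴ = 9.251×10^-7 m⁴
Effective length L_e = K·L = 0.7 × 6.50 = 4.550 m
P_cr = π²EI / L_e² = π² × 97.6×10⁹ × 9.251×10^-7 / 4.550² = 4.304×10^4 N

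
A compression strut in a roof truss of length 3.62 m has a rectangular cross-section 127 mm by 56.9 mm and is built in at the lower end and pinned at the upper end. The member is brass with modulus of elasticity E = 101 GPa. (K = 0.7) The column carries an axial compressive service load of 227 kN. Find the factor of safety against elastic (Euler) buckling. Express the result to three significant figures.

n ≈ 1.33

Buckling occurs about the weak axis: I_min = h·b³/12 with b = 56.9 mm (the shorter side).
I_min = 127×56.9³/12 = 1.950×10^6 mm⁴
I = 1.950×10^6 mm⁴ = 1.950×10^-6 m⁴
Effective length L_e = K·L = 0.7 × 3.62 = 2.534 m
P_cr = π²EI / L_e² = π² × 101×10⁹ × 1.950×10^-6 / 2.534² = 3.027×10^5 N
Factor of safety n = P_cr / P = 302.67 / 227 = 1.33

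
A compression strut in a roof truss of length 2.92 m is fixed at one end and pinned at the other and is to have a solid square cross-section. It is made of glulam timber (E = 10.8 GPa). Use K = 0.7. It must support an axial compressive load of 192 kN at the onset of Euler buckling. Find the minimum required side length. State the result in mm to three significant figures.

L_e = K·L = 0.7 × 2.92 = 2.044 m
Required I = P_cr·L_e²/(π²E) = 1.920×10^5 × 2.044² / (π² × 1.08×10^10) = 7.526×10^-6 m⁴
I_req = 7.526×10^6 mm⁴
Solid square: I = a⁴/12  ⇒  a = (12I)^(1/4) = (12×7.526×10^6)^(1/4) = 97.5 mm

a ≈ 97.5 mm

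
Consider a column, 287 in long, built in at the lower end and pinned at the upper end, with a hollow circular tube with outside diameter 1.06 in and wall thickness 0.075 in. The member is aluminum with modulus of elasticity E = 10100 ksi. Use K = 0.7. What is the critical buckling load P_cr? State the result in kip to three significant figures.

P_cr ≈ 0.0699 kip

Inner diameter d_i = 1.06 − 2×0.075 = 0.9100 in
I = π(d_o⁴ − d_i⁴)/64 = π(1.06⁴ − 0.9100⁴)/64 = 2.831×10^-2 in⁴
Effective length L_e = K·L = 0.7 × 287 = 200.9 in
P_cr = π²EI / L_e² = π² × 10100×10³ × 2.831×10^-2 / 200.9² = 69.92 lb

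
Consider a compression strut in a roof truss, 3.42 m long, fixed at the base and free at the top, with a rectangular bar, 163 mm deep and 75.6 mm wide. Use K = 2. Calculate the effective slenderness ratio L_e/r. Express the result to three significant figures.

For a rectangle r_min = b/√12 = 75.6/√12 = 21.82 mm
L_e = K·L = 2 × 3.42 m = 6.840 m = 6840.0 mm
λ = L_e / r_min = 6840.0 / 21.82 = 313

λ ≈ 313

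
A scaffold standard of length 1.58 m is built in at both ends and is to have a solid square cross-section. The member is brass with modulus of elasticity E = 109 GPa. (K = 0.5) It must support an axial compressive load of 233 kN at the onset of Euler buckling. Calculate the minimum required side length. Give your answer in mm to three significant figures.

L_e = K·L = 0.5 × 1.58 = 0.7900 m
Required I = P_cr·L_e²/(π²E) = 2.330×10^5 × 0.7900² / (π² × 1.09×10^11) = 1.352×10^-7 m⁴
I_req = 1.352×10^5 mm⁴
Solid square: I = a⁴/12  ⇒  a = (12I)^(1/4) = (12×1.352×10^5)^(1/4) = 35.7 mm

a ≈ 35.7 mm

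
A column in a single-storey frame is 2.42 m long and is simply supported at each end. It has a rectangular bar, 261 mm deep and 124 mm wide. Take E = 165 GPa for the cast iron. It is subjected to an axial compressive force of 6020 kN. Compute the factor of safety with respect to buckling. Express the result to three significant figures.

Buckling occurs about the weak axis: I_min = h·b³/12 with b = 124 mm (the shorter side).
I_min = 261×124³/12 = 4.147×10^7 mm⁴
I = 4.147×10^7 mm⁴ = 4.147×10^-5 m⁴
Effective length L_e = K·L = 1 × 2.42 = 2.420 m
P_cr = π²EI / L_e² = π² × 165×10⁹ × 4.147×10^-5 / 2.420² = 1.153×10^7 N
Factor of safety n = P_cr / P = 11531 / 6020 = 1.92

n ≈ 1.92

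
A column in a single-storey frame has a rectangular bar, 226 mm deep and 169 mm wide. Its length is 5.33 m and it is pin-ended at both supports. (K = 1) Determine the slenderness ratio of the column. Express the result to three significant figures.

For a rectangle r_min = b/√12 = 169/√12 = 48.79 mm
L_e = K·L = 1 × 5.33 m = 5.330 m = 5330.0 mm
λ = L_e / r_min = 5330.0 / 48.79 = 109

λ ≈ 109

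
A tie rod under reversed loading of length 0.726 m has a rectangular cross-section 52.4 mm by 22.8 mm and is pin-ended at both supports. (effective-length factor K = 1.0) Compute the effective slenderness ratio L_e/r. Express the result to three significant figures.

For a rectangle r_min = b/√12 = 22.8/√12 = 6.582 mm
L_e = K·L = 1 × 0.726 m = 0.7260 m = 726.00 mm
λ = L_e / r_min = 726.00 / 6.582 = 110

λ ≈ 110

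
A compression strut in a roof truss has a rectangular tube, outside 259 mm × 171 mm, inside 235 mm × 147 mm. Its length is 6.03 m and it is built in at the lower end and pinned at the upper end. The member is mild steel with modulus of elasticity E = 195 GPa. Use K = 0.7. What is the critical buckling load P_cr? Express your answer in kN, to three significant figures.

P_cr ≈ 4940 kN

Weak-axis I_min = (h_o·b_o³ − h_i·b_i³)/12 with b_o = 171, b_i = 147.0 mm (shorter outer/inner sides).
I_min = (259×171³ − 235.0×147.0³)/12 = 4.571×10^7 mm⁴
I = 4.571×10^7 mm⁴ = 4.571×10^-5 m⁴
Effective length L_e = K·L = 0.7 × 6.03 = 4.221 m
P_cr = π²EI / L_e² = π² × 195×10⁹ × 4.571×10^-5 / 4.221² = 4.938×10^6 N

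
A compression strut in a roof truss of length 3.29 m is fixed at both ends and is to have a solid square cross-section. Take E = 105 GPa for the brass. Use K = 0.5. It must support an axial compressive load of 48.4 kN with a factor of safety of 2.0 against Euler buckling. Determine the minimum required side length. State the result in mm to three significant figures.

a ≈ 41.7 mm

Required P_cr = n·P = 2.0 × 48.4 = 96.80 kN
L_e = K·L = 0.5 × 3.29 = 1.645 m
Required I = P_cr·L_e²/(π²E) = 9.680×10^4 × 1.645² / (π² × 1.05×10^11) = 2.528×10^-7 m⁴
I_req = 2.528×10^5 mm⁴
Solid square: I = a⁴/12  ⇒  a = (12I)^(1/4) = (12×2.528×10^5)^(1/4) = 41.7 mm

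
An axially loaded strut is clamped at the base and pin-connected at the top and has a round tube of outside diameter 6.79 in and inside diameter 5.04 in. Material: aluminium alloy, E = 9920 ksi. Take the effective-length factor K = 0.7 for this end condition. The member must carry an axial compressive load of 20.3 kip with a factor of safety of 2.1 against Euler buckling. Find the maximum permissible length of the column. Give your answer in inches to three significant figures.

d_o = 6.79 in, d_i = 5.04 in
I = π(d_o⁴ − d_i⁴)/64 = π(6.79⁴ − 5.040⁴)/64 = 72.67 in⁴
Required critical load P_cr = n·P = 2.1 × 20.3 = 42.63 kip = 4.263×10^4 lb
From P_cr = π²EI/(K·L)²:  L = (1/K)·√(π²EI/P_cr) = (1/0.7)·√(π²×9.92×10^6×72.67/4.263×10^4)
L = 584 in

L_max ≈ 584 in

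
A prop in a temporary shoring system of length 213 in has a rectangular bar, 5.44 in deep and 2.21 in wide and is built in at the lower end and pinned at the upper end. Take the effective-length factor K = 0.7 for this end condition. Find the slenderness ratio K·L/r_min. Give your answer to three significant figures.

For a rectangle r_min = b/√12 = 2.21/√12 = 0.6380 in
L_e = K·L = 0.7 × 213 = 149.1 in
λ = L_e / r_min = 149.10 / 0.6380 = 234

λ ≈ 234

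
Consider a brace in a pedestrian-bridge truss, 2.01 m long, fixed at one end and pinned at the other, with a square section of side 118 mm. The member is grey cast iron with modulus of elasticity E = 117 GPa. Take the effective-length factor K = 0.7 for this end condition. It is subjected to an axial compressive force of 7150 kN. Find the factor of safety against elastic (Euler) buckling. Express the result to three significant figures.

I = a⁴/12 = 118⁴/12 = 1.616×10^7 mm⁴
I = 1.616×10^7 mm⁴ = 1.616×10^-5 m⁴
Effective length L_e = K·L = 0.7 × 2.01 = 1.407 m
P_cr = π²EI / L_e² = π² × 117×10⁹ × 1.616×10^-5 / 1.407² = 9.424×10^6 N
Factor of safety n = P_cr / P = 9424.2 / 7150 = 1.32

n ≈ 1.32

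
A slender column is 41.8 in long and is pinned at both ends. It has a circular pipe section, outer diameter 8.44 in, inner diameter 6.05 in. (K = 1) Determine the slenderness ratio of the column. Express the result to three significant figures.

λ ≈ 16.1

d_o = 8.44 in, d_i = 6.05 in
I = π(d_o⁴ − d_i⁴)/64 = π(8.44⁴ − 6.050⁴)/64 = 183.3 in⁴
A = 27.20 in²;  r_min = √(I/A) = √(183.3/27.20) = 2.596 in
L_e = K·L = 1 × 41.8 = 41.80 in
λ = L_e / r_min = 41.800 / 2.596 = 16.1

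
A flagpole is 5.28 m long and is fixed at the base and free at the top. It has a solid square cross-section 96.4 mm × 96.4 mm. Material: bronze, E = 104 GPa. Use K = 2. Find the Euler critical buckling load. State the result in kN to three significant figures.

I = a⁴/12 = 96.4⁴/12 = 7.197×10^6 mm⁴
I = 7.197×10^6 mm⁴ = 7.197×10^-6 m⁴
Effective length L_e = K·L = 2 × 5.28 = 10.56 m
P_cr = π²EI / L_e² = π² × 104×10⁹ × 7.197×10^-6 / 10.56² = 6.624×10^4 N

P_cr ≈ 66.2 kN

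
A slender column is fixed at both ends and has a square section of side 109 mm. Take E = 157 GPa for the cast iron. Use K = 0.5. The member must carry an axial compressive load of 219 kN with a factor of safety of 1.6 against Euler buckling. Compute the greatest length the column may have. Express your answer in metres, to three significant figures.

I = a⁴/12 = 109⁴/12 = 1.176×10^7 mm⁴
I = 1.176×10^-5 m⁴
Required critical load P_cr = n·P = 1.6 × 219 = 350.4 kN = 3.504×10^5 N
From P_cr = π²EI/(K·L)²:  L = (1/K)·√(π²EI/P_cr) = (1/0.5)·√(π²×1.57×10^11×1.176×10^-5/3.504×10^5)
L = 14.4 m

L_max ≈ 14.4 m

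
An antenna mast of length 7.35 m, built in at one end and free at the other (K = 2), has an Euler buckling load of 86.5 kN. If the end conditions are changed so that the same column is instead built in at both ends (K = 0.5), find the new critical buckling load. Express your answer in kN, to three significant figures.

P_cr ≈ 1380 kN

P_cr ∝ 1/K², so P_cr,new = P_cr,old × (K_old/K_new)² = 86.5 × (2/0.5)²
= 86.5 × 16.00 = 1380 kN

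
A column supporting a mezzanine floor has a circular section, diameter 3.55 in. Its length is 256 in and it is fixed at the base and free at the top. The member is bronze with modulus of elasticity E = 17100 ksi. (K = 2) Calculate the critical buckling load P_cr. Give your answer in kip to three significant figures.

I = πd⁴/64 = π×3.55⁴/64 = 7.796 in⁴
Effective length L_e = K·L = 2 × 256 = 512.0 in
P_cr = π²EI / L_e² = π² × 17100×10³ × 7.796 / 512.0² = 5.019×10^3 lb

P_cr ≈ 5.02 kip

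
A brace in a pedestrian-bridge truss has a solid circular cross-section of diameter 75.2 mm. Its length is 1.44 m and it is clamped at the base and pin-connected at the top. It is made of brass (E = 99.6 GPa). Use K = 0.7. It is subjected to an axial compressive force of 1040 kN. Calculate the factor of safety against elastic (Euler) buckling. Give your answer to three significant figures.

n ≈ 1.46

I = πd⁴/64 = π×75.2⁴/64 = 1.570×10^6 mm⁴
I = 1.570×10^6 mm⁴ = 1.570×10^-6 m⁴
Effective length L_e = K·L = 0.7 × 1.44 = 1.008 m
P_cr = π²EI / L_e² = π² × 99.6×10⁹ × 1.570×10^-6 / 1.008² = 1.519×10^6 N
Factor of safety n = P_cr / P = 1518.7 / 1040 = 1.46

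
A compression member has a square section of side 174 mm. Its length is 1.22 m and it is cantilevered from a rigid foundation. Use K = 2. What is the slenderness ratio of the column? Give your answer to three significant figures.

For a square r = a/√12 = 174/√12 = 50.23 mm
L_e = K·L = 2 × 1.22 m = 2.440 m = 2440.0 mm
λ = L_e / r_min = 2440.0 / 50.23 = 48.6

λ ≈ 48.6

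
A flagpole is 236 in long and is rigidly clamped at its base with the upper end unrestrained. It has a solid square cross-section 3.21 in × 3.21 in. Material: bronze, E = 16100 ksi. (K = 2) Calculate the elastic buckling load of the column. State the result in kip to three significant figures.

P_cr ≈ 6.31 kip

I = a⁴/12 = 3.21⁴/12 = 8.848 in⁴
Effective length L_e = K·L = 2 × 236 = 472.0 in
P_cr = π²EI / L_e² = π² × 16100×10³ × 8.848 / 472.0² = 6.311×10^3 lb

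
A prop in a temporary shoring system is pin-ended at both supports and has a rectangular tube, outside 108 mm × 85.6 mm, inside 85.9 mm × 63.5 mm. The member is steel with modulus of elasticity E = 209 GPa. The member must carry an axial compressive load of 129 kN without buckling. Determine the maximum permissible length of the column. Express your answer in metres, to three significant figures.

L_max ≈ 7.81 m

Weak-axis I_min = (h_o·b_o³ − h_i·b_i³)/12 with b_o = 85.6, b_i = 63.50 mm (shorter outer/inner sides).
I_min = (108×85.6³ − 85.90×63.50³)/12 = 3.812×10^6 mm⁴
I = 3.812×10^-6 m⁴
At the buckling limit P_cr = P = 1.290×10^5 N
From P_cr = π²EI/(K·L)²:  L = (1/K)·√(π²EI/P_cr) = (1/1)·√(π²×2.09×10^11×3.812×10^-6/1.290×10^5)
L = 7.81 m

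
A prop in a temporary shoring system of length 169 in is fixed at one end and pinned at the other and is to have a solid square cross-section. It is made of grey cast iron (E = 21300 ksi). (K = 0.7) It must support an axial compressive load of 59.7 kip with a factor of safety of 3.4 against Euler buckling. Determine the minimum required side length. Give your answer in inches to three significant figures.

Required P_cr = n·P = 3.4 × 59.7 = 203.0 kip
L_e = K·L = 0.7 × 169 = 118.3 in
Required I = P_cr·L_e²/(π²E) = 2.030×10^5 × 118.3² / (π² × 2.13×10^7) = 13.51 in⁴
Solid square: I = a⁴/12  ⇒  a = (12I)^(1/4) = (12×13.51)^(1/4) = 3.57 in

a ≈ 3.57 in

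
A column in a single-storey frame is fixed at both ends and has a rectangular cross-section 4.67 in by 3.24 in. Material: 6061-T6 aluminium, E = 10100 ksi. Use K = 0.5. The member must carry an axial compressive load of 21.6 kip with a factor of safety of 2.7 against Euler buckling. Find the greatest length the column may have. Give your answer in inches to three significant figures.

L_max ≈ 301 in

Buckling occurs about the weak axis: I_min = h·b³/12 with b = 3.24 in (the shorter side).
I_min = 4.67×3.24³/12 = 13.24 in⁴
Required critical load P_cr = n·P = 2.7 × 21.6 = 58.32 kip = 5.832×10^4 lb
From P_cr = π²EI/(K·L)²:  L = (1/K)·√(π²EI/P_cr) = (1/0.5)·√(π²×1.01×10^7×13.24/5.832×10^4)
L = 301 in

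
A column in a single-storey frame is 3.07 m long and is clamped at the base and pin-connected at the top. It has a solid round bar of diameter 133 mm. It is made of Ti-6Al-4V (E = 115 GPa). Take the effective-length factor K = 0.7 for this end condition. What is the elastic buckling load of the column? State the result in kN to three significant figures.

I = πd⁴/64 = π×133⁴/64 = 1.536×10^7 mm⁴
I = 1.536×10^7 mm⁴ = 1.536×10^-5 m⁴
Effective length L_e = K·L = 0.7 × 3.07 = 2.149 m
P_cr = π²EI / L_e² = π² × 115×10⁹ × 1.536×10^-5 / 2.149² = 3.775×10^6 N

P_cr ≈ 3770 kN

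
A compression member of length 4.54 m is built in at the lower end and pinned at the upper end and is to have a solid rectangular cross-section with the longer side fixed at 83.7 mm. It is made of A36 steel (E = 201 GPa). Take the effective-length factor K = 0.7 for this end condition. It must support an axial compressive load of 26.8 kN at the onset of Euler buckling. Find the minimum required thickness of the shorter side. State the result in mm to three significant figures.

L_e = K·L = 0.7 × 4.54 = 3.178 m
Required I = P_cr·L_e²/(π²E) = 2.680×10^4 × 3.178² / (π² × 2.01×10^11) = 1.364×10^-7 m⁴
I_req = 1.364×10^5 mm⁴
Rectangle, weak axis: I_min = h·b³/12 with h = 83.7 mm fixed  ⇒  b = (12I/h)^(1/3) = 26.9 mm

b ≈ 26.9 mm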